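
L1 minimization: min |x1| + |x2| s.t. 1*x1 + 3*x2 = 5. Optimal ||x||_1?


Axis intercepts:
  x1 = 5, x2 = 0: L1 = 5
  x1 = 0, x2 = 5/3: L1 = 5/3
x* = (0, 5/3)
||x*||_1 = 5/3.

5/3


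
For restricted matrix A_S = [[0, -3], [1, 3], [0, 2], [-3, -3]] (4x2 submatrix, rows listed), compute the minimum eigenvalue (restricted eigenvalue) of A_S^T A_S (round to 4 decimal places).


A_S^T A_S = [[10, 12], [12, 31]].
trace = 41.
det = 166.
disc = trace^2 - 4*det = 1681 - 4*166 = 1017.
sqrt(1017) ≈ 31.890437.
lam_min = (41 - sqrt(1017))/2 ≈ (41 - 31.890437)/2 = 4.5547815 ≈ 4.5548.

4.5548


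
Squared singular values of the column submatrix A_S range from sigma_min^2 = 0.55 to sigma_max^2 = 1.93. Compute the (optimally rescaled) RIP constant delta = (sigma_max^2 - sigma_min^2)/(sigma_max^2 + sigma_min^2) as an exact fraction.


lambda_max - lambda_min = 1.93 - 0.55 = 1.38.
lambda_max + lambda_min = 1.93 + 0.55 = 2.48.
delta = 1.38/2.48 = 138/248 = 69/124.

69/124


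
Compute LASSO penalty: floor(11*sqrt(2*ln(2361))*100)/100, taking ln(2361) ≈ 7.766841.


ln(2361) ≈ 7.766841.
2*ln(n) ≈ 15.533682.
sqrt(2*ln(n)) ≈ sqrt(15.533682) ≈ 3.941279.
lambda ≈ 11*3.941279 = 43.354069.
floor(lambda*100)/100 = 43.35.

43.35


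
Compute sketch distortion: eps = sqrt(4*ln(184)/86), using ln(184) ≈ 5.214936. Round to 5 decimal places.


ln(184) ≈ 5.214936.
4*ln(N)/m ≈ 4*5.214936/86 ≈ 0.24255516.
eps = sqrt(0.24255516) ≈ 0.4924989 ≈ 0.49250.

0.49250


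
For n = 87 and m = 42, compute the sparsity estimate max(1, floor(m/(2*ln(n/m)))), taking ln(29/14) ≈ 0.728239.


n/m = 87/42 = 29/14.
ln(n/m) ≈ 0.728239.
2*ln(n/m) ≈ 1.456478.
m/(2*ln(n/m)) ≈ 42/1.456478 ≈ 28.8367.
floor = 28.
k_max = max(1, 28) = 28.

28


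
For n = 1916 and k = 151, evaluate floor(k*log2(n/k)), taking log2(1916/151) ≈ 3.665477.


log2(n/k) = log2(1916/151) ≈ 3.665477.
k*log2(n/k) ≈ 151*3.665477 = 553.487027.
floor(553.487027) = 553.

553


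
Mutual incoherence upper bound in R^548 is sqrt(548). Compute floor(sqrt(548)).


23^2 = 529 <= 548 < 576 = 24^2, so 23 <= sqrt(548) < 24.
floor(sqrt(548)) = 23.

23


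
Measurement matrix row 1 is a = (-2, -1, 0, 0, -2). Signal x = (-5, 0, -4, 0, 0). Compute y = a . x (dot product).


Non-zero terms: ['-2*-5', '0*-4']
Products: [10, 0]
y = sum = 10.

10


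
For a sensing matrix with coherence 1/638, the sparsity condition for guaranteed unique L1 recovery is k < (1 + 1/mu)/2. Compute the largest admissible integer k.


1/mu = 638.
1 + 1/mu = 639.
(1 + 1/mu)/2 = 319.5 is not an integer, so k_max = floor(319.5) = 319.

319


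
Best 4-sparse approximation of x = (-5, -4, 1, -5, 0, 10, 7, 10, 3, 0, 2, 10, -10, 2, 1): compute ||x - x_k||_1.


Sorted |x_i| descending: [10, 10, 10, 10, 7, 5, 5, 4, 3, 2, 2, 1, 1, 0, 0]
Keep top 4: [10, 10, 10, 10]
Tail entries: [7, 5, 5, 4, 3, 2, 2, 1, 1, 0, 0]
L1 error = sum of tail = 30.

30


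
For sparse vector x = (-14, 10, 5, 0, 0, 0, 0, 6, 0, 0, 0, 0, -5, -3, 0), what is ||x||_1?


Non-zero entries: [(0, -14), (1, 10), (2, 5), (7, 6), (12, -5), (13, -3)]
Absolute values: [14, 10, 5, 6, 5, 3]
||x||_1 = sum = 43.

43


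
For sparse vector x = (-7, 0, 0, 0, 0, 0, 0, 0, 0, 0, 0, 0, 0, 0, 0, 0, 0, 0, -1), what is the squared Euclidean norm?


Non-zero entries: [(0, -7), (18, -1)]
Squares: [49, 1]
||x||_2^2 = sum = 50.

50


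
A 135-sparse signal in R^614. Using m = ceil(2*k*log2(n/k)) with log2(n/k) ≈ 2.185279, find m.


log2(n/k) = log2(614/135) ≈ 2.185279.
2*k*log2(n/k) ≈ 2*135*2.185279 = 590.02533.
m = ceil(590.02533) = 591.

591


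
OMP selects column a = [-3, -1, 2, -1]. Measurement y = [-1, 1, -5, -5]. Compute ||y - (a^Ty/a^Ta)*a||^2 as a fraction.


a^T a = 15.
a^T y = -3.
coeff = -3/15 = -1/5.
||r||^2 = 257/5.

257/5


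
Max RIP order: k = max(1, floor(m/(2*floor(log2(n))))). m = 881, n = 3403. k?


floor(log2(3403)) = 11.
2*11 = 22.
m/(2*floor(log2(n))) = 881/22 ≈ 40.0455.
floor = 40.
k = max(1, 40) = 40.

40


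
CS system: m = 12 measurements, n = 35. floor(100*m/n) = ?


100*m/n = 100*12/35 ≈ 34.2857.
floor = 34.

34


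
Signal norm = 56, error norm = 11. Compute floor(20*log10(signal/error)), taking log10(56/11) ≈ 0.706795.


||x||/||e|| = 56/11.
log10(56/11) ≈ 0.706795.
20*log10(||x||/||e||) ≈ 20*0.706795 = 14.1359.
floor(14.1359) = 14.

14


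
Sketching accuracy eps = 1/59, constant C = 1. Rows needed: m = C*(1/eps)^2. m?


1/eps = 59.
(1/eps)^2 = 3481.
m = 1*3481 = 3481.

3481


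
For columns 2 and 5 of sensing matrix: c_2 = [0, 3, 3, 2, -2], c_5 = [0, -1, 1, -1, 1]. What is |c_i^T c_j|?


Inner product: 0*0 + 3*-1 + 3*1 + 2*-1 + -2*1
Products: [0, -3, 3, -2, -2]
Sum = -4.
|dot| = 4.

4


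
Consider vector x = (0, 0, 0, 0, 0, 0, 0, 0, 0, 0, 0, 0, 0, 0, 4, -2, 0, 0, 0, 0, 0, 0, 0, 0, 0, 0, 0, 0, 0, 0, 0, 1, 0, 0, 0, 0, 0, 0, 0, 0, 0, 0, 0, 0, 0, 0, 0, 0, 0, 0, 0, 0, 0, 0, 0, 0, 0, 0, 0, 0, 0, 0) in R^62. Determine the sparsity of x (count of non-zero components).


Non-zero positions: [14, 15, 31].
Sparsity = 3.

3


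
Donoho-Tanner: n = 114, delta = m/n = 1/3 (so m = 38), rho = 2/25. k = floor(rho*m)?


m = 1/3*114 = 38.
rho = 2/25.
rho*m = 2/25*38 = 3.04.
k = floor(3.04) = 3.

3


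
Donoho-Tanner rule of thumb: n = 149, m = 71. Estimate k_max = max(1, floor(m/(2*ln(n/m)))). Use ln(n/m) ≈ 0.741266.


n/m = 149/71.
ln(n/m) ≈ 0.741266.
2*ln(n/m) ≈ 1.482532.
m/(2*ln(n/m)) ≈ 71/1.482532 ≈ 47.891.
floor = 47.
k_max = max(1, 47) = 47.

47


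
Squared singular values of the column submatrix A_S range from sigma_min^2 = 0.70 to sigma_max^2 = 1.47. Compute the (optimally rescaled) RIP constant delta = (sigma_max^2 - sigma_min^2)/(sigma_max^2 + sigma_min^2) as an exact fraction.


lambda_max - lambda_min = 1.47 - 0.70 = 0.77.
lambda_max + lambda_min = 1.47 + 0.70 = 2.17.
delta = 0.77/2.17 = 77/217 = 11/31.

11/31


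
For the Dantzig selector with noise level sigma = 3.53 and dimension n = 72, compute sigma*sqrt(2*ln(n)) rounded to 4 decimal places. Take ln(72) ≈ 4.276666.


ln(72) ≈ 4.276666.
2*ln(n) ≈ 8.553332.
sqrt(2*ln(n)) ≈ sqrt(8.553332) ≈ 2.924608.
threshold ≈ 3.53*2.924608 = 10.32386624 ≈ 10.3239.

10.3239


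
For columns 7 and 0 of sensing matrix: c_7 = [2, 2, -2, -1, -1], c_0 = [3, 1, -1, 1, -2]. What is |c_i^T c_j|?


Inner product: 2*3 + 2*1 + -2*-1 + -1*1 + -1*-2
Products: [6, 2, 2, -1, 2]
Sum = 11.
|dot| = 11.

11


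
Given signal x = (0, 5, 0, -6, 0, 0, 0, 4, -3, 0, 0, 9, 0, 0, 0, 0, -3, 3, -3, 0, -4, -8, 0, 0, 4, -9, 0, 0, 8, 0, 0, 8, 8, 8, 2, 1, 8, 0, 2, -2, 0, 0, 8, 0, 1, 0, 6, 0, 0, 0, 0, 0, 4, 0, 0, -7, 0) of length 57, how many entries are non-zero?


Non-zero positions: [1, 3, 7, 8, 11, 16, 17, 18, 20, 21, 24, 25, 28, 31, 32, 33, 34, 35, 36, 38, 39, 42, 44, 46, 52, 55].
Sparsity = 26.

26


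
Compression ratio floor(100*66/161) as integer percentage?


100*m/n = 100*66/161 ≈ 40.9938.
floor = 40.

40


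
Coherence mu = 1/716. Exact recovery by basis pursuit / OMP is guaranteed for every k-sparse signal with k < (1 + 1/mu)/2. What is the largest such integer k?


1/mu = 716.
1 + 1/mu = 717.
(1 + 1/mu)/2 = 358.5 is not an integer, so k_max = floor(358.5) = 358.

358


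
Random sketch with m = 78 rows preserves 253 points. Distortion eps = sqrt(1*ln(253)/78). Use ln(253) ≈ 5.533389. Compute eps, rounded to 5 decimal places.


ln(253) ≈ 5.533389.
1*ln(N)/m ≈ 1*5.533389/78 ≈ 0.07094088.
eps = sqrt(0.07094088) ≈ 0.2663473 ≈ 0.26635.

0.26635


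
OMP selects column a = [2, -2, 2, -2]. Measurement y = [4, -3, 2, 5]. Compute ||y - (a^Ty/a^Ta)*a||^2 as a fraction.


a^T a = 16.
a^T y = 8.
coeff = 8/16 = 1/2.
||r||^2 = 50.

50


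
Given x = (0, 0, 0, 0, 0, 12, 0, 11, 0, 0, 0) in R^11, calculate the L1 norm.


Non-zero entries: [(5, 12), (7, 11)]
Absolute values: [12, 11]
||x||_1 = sum = 23.

23


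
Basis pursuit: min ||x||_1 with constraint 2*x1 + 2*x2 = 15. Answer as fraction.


Axis intercepts:
  x1 = 15/2, x2 = 0: L1 = 15/2
  x1 = 0, x2 = 15/2: L1 = 15/2
x* = (15/2, 0)
||x*||_1 = 15/2.

15/2


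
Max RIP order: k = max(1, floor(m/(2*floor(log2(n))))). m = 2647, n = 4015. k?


floor(log2(4015)) = 11.
2*11 = 22.
m/(2*floor(log2(n))) = 2647/22 ≈ 120.3182.
floor = 120.
k = max(1, 120) = 120.

120


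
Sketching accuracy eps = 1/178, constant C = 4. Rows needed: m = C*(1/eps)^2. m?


1/eps = 178.
(1/eps)^2 = 31684.
m = 4*31684 = 126736.

126736


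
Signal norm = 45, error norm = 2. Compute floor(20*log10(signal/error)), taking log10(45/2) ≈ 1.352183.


||x||/||e|| = 45/2.
log10(45/2) ≈ 1.352183.
20*log10(||x||/||e||) ≈ 20*1.352183 = 27.04366.
floor(27.04366) = 27.

27


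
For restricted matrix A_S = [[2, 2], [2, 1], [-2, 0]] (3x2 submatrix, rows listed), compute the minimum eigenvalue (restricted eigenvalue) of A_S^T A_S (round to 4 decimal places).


A_S^T A_S = [[12, 6], [6, 5]].
trace = 17.
det = 24.
disc = trace^2 - 4*det = 289 - 4*24 = 193.
sqrt(193) ≈ 13.892444.
lam_min = (17 - sqrt(193))/2 ≈ (17 - 13.892444)/2 = 1.553778 ≈ 1.5538.

1.5538


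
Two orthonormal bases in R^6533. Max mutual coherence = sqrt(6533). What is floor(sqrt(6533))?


80^2 = 6400 <= 6533 < 6561 = 81^2, so 80 <= sqrt(6533) < 81.
floor(sqrt(6533)) = 80.

80


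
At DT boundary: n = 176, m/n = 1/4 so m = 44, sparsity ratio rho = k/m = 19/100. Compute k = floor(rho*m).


m = 1/4*176 = 44.
rho = 19/100.
rho*m = 19/100*44 = 8.36.
k = floor(8.36) = 8.

8


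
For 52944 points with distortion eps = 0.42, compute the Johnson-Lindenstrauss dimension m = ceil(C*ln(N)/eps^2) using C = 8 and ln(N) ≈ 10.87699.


ln(52944) ≈ 10.87699.
eps^2 = 0.42^2 = 0.1764.
C*ln(N)/eps^2 ≈ 8*10.87699/0.1764 ≈ 493.2875.
m = ceil(493.2875) = 494.

494


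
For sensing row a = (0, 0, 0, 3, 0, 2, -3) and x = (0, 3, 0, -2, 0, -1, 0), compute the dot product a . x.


Non-zero terms: ['0*3', '3*-2', '2*-1']
Products: [0, -6, -2]
y = sum = -8.

-8


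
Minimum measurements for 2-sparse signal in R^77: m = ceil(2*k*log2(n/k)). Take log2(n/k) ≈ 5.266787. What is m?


log2(n/k) = log2(77/2) ≈ 5.266787.
2*k*log2(n/k) ≈ 2*2*5.266787 = 21.067148.
m = ceil(21.067148) = 22.

22


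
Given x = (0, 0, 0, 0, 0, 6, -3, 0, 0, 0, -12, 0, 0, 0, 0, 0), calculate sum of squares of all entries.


Non-zero entries: [(5, 6), (6, -3), (10, -12)]
Squares: [36, 9, 144]
||x||_2^2 = sum = 189.

189


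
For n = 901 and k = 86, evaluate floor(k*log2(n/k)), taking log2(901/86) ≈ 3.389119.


log2(n/k) = log2(901/86) ≈ 3.389119.
k*log2(n/k) ≈ 86*3.389119 = 291.464234.
floor(291.464234) = 291.

291


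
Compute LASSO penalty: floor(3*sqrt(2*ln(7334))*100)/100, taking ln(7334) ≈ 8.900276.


ln(7334) ≈ 8.900276.
2*ln(n) ≈ 17.800552.
sqrt(2*ln(n)) ≈ sqrt(17.800552) ≈ 4.21907.
lambda ≈ 3*4.21907 = 12.65721.
floor(lambda*100)/100 = 12.65.

12.65


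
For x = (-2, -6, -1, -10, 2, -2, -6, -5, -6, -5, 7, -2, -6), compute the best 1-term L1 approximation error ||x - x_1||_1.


Sorted |x_i| descending: [10, 7, 6, 6, 6, 6, 5, 5, 2, 2, 2, 2, 1]
Keep top 1: [10]
Tail entries: [7, 6, 6, 6, 6, 5, 5, 2, 2, 2, 2, 1]
L1 error = sum of tail = 50.

50


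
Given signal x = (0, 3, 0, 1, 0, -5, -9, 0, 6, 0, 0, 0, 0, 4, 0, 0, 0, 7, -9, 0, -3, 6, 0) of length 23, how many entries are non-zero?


Non-zero positions: [1, 3, 5, 6, 8, 13, 17, 18, 20, 21].
Sparsity = 10.

10


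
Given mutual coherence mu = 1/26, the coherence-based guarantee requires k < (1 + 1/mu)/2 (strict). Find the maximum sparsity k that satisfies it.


1/mu = 26.
1 + 1/mu = 27.
(1 + 1/mu)/2 = 13.5 is not an integer, so k_max = floor(13.5) = 13.

13


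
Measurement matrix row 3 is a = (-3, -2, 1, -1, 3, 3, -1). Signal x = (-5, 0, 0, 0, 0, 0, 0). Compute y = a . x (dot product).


Non-zero terms: ['-3*-5']
Products: [15]
y = sum = 15.

15


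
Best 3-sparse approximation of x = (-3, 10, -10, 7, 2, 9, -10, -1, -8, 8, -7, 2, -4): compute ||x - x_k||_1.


Sorted |x_i| descending: [10, 10, 10, 9, 8, 8, 7, 7, 4, 3, 2, 2, 1]
Keep top 3: [10, 10, 10]
Tail entries: [9, 8, 8, 7, 7, 4, 3, 2, 2, 1]
L1 error = sum of tail = 51.

51


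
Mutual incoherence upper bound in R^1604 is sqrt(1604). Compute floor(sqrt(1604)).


40^2 = 1600 <= 1604 < 1681 = 41^2, so 40 <= sqrt(1604) < 41.
floor(sqrt(1604)) = 40.

40


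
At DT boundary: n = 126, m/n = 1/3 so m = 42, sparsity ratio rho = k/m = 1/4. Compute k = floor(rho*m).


m = 1/3*126 = 42.
rho = 1/4.
rho*m = 1/4*42 = 10.5.
k = floor(10.5) = 10.

10


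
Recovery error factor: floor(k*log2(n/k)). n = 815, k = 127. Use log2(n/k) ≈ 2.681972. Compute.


log2(n/k) = log2(815/127) ≈ 2.681972.
k*log2(n/k) ≈ 127*2.681972 = 340.610444.
floor(340.610444) = 340.

340


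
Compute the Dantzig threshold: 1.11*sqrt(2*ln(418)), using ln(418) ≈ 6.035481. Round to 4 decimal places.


ln(418) ≈ 6.035481.
2*ln(n) ≈ 12.070962.
sqrt(2*ln(n)) ≈ sqrt(12.070962) ≈ 3.474329.
threshold ≈ 1.11*3.474329 = 3.85650519 ≈ 3.8565.

3.8565


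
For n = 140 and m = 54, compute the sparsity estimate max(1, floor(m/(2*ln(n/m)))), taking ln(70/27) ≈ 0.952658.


n/m = 140/54 = 70/27.
ln(n/m) ≈ 0.952658.
2*ln(n/m) ≈ 1.905316.
m/(2*ln(n/m)) ≈ 54/1.905316 ≈ 28.3418.
floor = 28.
k_max = max(1, 28) = 28.

28


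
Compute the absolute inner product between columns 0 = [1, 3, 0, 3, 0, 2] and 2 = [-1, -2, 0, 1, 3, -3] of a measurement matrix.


Inner product: 1*-1 + 3*-2 + 0*0 + 3*1 + 0*3 + 2*-3
Products: [-1, -6, 0, 3, 0, -6]
Sum = -10.
|dot| = 10.

10


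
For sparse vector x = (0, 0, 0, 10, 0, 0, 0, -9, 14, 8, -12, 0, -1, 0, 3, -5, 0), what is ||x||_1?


Non-zero entries: [(3, 10), (7, -9), (8, 14), (9, 8), (10, -12), (12, -1), (14, 3), (15, -5)]
Absolute values: [10, 9, 14, 8, 12, 1, 3, 5]
||x||_1 = sum = 62.

62


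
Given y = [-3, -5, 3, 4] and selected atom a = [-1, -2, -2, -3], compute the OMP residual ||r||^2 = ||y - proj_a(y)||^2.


a^T a = 18.
a^T y = -5.
coeff = -5/18 = -5/18.
||r||^2 = 1037/18.

1037/18


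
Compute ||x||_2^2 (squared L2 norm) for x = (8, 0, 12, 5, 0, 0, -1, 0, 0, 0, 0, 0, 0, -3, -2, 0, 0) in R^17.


Non-zero entries: [(0, 8), (2, 12), (3, 5), (6, -1), (13, -3), (14, -2)]
Squares: [64, 144, 25, 1, 9, 4]
||x||_2^2 = sum = 247.

247


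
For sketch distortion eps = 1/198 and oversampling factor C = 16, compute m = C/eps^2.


1/eps = 198.
(1/eps)^2 = 39204.
m = 16*39204 = 627264.

627264


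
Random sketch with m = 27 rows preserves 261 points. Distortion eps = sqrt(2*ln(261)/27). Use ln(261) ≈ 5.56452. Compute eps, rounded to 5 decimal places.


ln(261) ≈ 5.56452.
2*ln(N)/m ≈ 2*5.56452/27 ≈ 0.41218667.
eps = sqrt(0.41218667) ≈ 0.6420177 ≈ 0.64202.

0.64202


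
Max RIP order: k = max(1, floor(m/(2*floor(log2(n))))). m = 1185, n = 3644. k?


floor(log2(3644)) = 11.
2*11 = 22.
m/(2*floor(log2(n))) = 1185/22 ≈ 53.8636.
floor = 53.
k = max(1, 53) = 53.

53


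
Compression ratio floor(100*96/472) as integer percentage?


100*m/n = 100*96/472 ≈ 20.339.
floor = 20.

20


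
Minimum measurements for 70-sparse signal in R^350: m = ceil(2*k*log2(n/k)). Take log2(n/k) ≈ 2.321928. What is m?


log2(n/k) = log2(350/70) ≈ 2.321928.
2*k*log2(n/k) ≈ 2*70*2.321928 = 325.06992.
m = ceil(325.06992) = 326.

326


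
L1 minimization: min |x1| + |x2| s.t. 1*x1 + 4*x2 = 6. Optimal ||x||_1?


Axis intercepts:
  x1 = 6, x2 = 0: L1 = 6
  x1 = 0, x2 = 3/2: L1 = 3/2
x* = (0, 3/2)
||x*||_1 = 3/2.

3/2


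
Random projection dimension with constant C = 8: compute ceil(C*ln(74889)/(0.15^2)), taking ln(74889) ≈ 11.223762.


ln(74889) ≈ 11.223762.
eps^2 = 0.15^2 = 0.0225.
C*ln(N)/eps^2 ≈ 8*11.223762/0.0225 ≈ 3990.6709.
m = ceil(3990.6709) = 3991.

3991


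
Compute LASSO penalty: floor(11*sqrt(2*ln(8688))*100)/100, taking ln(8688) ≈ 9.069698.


ln(8688) ≈ 9.069698.
2*ln(n) ≈ 18.139396.
sqrt(2*ln(n)) ≈ sqrt(18.139396) ≈ 4.259037.
lambda ≈ 11*4.259037 = 46.849407.
floor(lambda*100)/100 = 46.84.

46.84


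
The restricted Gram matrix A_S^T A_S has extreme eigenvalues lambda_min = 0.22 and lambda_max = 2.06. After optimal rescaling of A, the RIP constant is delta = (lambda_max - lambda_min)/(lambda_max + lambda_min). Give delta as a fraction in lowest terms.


lambda_max - lambda_min = 2.06 - 0.22 = 1.84.
lambda_max + lambda_min = 2.06 + 0.22 = 2.28.
delta = 1.84/2.28 = 184/228 = 46/57.

46/57


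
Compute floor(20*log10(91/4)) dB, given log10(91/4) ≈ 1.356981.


||x||/||e|| = 91/4.
log10(91/4) ≈ 1.356981.
20*log10(||x||/||e||) ≈ 20*1.356981 = 27.13962.
floor(27.13962) = 27.

27


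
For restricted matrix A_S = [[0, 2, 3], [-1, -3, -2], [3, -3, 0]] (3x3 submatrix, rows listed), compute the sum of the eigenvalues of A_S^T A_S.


Sum of eigenvalues of A_S^T A_S = trace(A_S^T A_S) = sum of squared column norms of A_S.
A_S^T A_S diagonal: [10, 22, 13].
trace = 10 + 22 + 13 = 45.

45


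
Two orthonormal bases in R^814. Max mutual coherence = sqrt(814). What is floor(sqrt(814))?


28^2 = 784 <= 814 < 841 = 29^2, so 28 <= sqrt(814) < 29.
floor(sqrt(814)) = 28.

28


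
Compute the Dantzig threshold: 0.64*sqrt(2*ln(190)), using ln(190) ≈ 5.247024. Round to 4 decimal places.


ln(190) ≈ 5.247024.
2*ln(n) ≈ 10.494048.
sqrt(2*ln(n)) ≈ sqrt(10.494048) ≈ 3.239452.
threshold ≈ 0.64*3.239452 = 2.07324928 ≈ 2.0732.

2.0732


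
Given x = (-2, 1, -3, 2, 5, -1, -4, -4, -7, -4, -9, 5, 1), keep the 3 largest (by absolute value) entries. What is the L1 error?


Sorted |x_i| descending: [9, 7, 5, 5, 4, 4, 4, 3, 2, 2, 1, 1, 1]
Keep top 3: [9, 7, 5]
Tail entries: [5, 4, 4, 4, 3, 2, 2, 1, 1, 1]
L1 error = sum of tail = 27.

27


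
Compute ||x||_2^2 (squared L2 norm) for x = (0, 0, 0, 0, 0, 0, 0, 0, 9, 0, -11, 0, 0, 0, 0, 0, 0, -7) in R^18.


Non-zero entries: [(8, 9), (10, -11), (17, -7)]
Squares: [81, 121, 49]
||x||_2^2 = sum = 251.

251


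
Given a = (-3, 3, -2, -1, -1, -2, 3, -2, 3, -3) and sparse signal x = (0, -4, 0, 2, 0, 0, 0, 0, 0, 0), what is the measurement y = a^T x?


Non-zero terms: ['3*-4', '-1*2']
Products: [-12, -2]
y = sum = -14.

-14


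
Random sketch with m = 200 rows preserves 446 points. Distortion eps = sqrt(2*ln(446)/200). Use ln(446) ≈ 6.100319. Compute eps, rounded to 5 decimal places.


ln(446) ≈ 6.100319.
2*ln(N)/m ≈ 2*6.100319/200 ≈ 0.06100319.
eps = sqrt(0.06100319) ≈ 0.2469882 ≈ 0.24699.

0.24699


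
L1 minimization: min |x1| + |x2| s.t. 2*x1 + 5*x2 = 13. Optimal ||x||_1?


Axis intercepts:
  x1 = 13/2, x2 = 0: L1 = 13/2
  x1 = 0, x2 = 13/5: L1 = 13/5
x* = (0, 13/5)
||x*||_1 = 13/5.

13/5


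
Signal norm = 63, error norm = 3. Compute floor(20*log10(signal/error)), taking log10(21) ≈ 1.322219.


||x||/||e|| = 63/3 = 21.
log10(21) ≈ 1.322219.
20*log10(||x||/||e||) ≈ 20*1.322219 = 26.44438.
floor(26.44438) = 26.

26


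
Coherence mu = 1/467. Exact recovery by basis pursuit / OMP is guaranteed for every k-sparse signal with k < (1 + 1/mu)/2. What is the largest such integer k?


1/mu = 467.
1 + 1/mu = 468.
(1 + 1/mu)/2 = 234 is an integer and the inequality is strict, so k_max = 234 - 1 = 233.

233


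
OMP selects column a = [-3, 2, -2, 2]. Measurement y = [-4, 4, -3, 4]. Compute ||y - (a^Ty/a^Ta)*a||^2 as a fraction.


a^T a = 21.
a^T y = 34.
coeff = 34/21 = 34/21.
||r||^2 = 41/21.

41/21


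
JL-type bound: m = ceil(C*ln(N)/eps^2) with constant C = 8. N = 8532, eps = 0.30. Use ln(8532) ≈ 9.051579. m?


ln(8532) ≈ 9.051579.
eps^2 = 0.30^2 = 0.09.
C*ln(N)/eps^2 ≈ 8*9.051579/0.09 ≈ 804.5848.
m = ceil(804.5848) = 805.

805


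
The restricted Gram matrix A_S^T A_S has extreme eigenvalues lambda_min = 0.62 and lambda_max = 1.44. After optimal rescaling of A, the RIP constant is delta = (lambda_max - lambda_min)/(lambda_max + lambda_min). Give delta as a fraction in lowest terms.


lambda_max - lambda_min = 1.44 - 0.62 = 0.82.
lambda_max + lambda_min = 1.44 + 0.62 = 2.06.
delta = 0.82/2.06 = 82/206 = 41/103.

41/103


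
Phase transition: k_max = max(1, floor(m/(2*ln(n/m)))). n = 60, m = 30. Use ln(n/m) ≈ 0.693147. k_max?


n/m = 60/30 = 2.
ln(n/m) ≈ 0.693147.
2*ln(n/m) ≈ 1.386294.
m/(2*ln(n/m)) ≈ 30/1.386294 ≈ 21.6404.
floor = 21.
k_max = max(1, 21) = 21.

21


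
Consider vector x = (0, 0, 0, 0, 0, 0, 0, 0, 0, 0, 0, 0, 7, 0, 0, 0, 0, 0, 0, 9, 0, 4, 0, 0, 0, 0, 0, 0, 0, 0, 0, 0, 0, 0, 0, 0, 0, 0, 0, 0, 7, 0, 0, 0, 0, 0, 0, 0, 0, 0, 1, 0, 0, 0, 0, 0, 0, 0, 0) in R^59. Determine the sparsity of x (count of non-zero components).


Non-zero positions: [12, 19, 21, 40, 50].
Sparsity = 5.

5


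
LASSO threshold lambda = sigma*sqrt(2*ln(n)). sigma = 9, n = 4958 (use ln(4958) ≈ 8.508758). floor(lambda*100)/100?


ln(4958) ≈ 8.508758.
2*ln(n) ≈ 17.017516.
sqrt(2*ln(n)) ≈ sqrt(17.017516) ≈ 4.125229.
lambda ≈ 9*4.125229 = 37.127061.
floor(lambda*100)/100 = 37.12.

37.12


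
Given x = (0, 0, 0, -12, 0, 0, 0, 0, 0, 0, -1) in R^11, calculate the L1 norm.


Non-zero entries: [(3, -12), (10, -1)]
Absolute values: [12, 1]
||x||_1 = sum = 13.

13


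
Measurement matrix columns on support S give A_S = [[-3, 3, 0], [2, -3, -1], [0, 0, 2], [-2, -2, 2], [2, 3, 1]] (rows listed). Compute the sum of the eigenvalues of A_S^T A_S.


Sum of eigenvalues of A_S^T A_S = trace(A_S^T A_S) = sum of squared column norms of A_S.
A_S^T A_S diagonal: [21, 31, 10].
trace = 21 + 31 + 10 = 62.

62


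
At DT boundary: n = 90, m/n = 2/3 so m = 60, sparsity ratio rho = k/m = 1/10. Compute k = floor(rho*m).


m = 2/3*90 = 60.
rho = 1/10.
rho*m = 1/10*60 = 6.
k = floor(6) = 6.

6


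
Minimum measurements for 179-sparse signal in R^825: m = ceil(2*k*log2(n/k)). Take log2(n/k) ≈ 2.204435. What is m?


log2(n/k) = log2(825/179) ≈ 2.204435.
2*k*log2(n/k) ≈ 2*179*2.204435 = 789.18773.
m = ceil(789.18773) = 790.

790


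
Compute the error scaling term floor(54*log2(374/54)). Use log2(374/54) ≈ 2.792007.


log2(n/k) = log2(374/54) ≈ 2.792007.
k*log2(n/k) ≈ 54*2.792007 = 150.768378.
floor(150.768378) = 150.

150


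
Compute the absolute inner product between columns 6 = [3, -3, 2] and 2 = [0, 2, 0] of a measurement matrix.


Inner product: 3*0 + -3*2 + 2*0
Products: [0, -6, 0]
Sum = -6.
|dot| = 6.

6


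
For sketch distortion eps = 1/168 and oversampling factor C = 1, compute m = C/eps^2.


1/eps = 168.
(1/eps)^2 = 28224.
m = 1*28224 = 28224.

28224


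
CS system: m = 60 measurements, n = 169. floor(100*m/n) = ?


100*m/n = 100*60/169 ≈ 35.503.
floor = 35.

35


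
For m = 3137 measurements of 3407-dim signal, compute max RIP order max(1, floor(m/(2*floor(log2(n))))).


floor(log2(3407)) = 11.
2*11 = 22.
m/(2*floor(log2(n))) = 3137/22 ≈ 142.5909.
floor = 142.
k = max(1, 142) = 142.

142


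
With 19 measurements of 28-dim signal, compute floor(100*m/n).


100*m/n = 100*19/28 ≈ 67.8571.
floor = 67.

67


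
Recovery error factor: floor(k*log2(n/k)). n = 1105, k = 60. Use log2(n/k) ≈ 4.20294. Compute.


log2(n/k) = log2(1105/60) ≈ 4.20294.
k*log2(n/k) ≈ 60*4.20294 = 252.1764.
floor(252.1764) = 252.

252


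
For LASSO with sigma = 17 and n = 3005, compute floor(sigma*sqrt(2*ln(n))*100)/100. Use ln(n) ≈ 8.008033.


ln(3005) ≈ 8.008033.
2*ln(n) ≈ 16.016066.
sqrt(2*ln(n)) ≈ sqrt(16.016066) ≈ 4.002008.
lambda ≈ 17*4.002008 = 68.034136.
floor(lambda*100)/100 = 68.03.

68.03


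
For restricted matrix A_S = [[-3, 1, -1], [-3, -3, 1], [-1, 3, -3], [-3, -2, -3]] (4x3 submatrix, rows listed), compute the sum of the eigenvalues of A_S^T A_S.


Sum of eigenvalues of A_S^T A_S = trace(A_S^T A_S) = sum of squared column norms of A_S.
A_S^T A_S diagonal: [28, 23, 20].
trace = 28 + 23 + 20 = 71.

71


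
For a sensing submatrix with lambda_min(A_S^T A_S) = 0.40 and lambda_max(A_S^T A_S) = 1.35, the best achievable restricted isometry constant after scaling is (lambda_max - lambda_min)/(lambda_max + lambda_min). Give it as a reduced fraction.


lambda_max - lambda_min = 1.35 - 0.40 = 0.95.
lambda_max + lambda_min = 1.35 + 0.40 = 1.75.
delta = 0.95/1.75 = 95/175 = 19/35.

19/35


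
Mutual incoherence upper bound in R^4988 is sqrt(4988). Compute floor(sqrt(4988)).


70^2 = 4900 <= 4988 < 5041 = 71^2, so 70 <= sqrt(4988) < 71.
floor(sqrt(4988)) = 70.

70


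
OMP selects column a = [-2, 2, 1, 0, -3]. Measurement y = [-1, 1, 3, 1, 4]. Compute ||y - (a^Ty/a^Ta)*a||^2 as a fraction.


a^T a = 18.
a^T y = -5.
coeff = -5/18 = -5/18.
||r||^2 = 479/18.

479/18


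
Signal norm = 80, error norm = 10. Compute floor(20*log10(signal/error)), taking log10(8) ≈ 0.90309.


||x||/||e|| = 80/10 = 8.
log10(8) ≈ 0.90309.
20*log10(||x||/||e||) ≈ 20*0.90309 = 18.0618.
floor(18.0618) = 18.

18


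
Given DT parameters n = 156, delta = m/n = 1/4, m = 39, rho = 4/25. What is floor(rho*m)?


m = 1/4*156 = 39.
rho = 4/25.
rho*m = 4/25*39 = 6.24.
k = floor(6.24) = 6.

6


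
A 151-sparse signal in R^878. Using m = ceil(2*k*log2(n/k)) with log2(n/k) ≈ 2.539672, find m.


log2(n/k) = log2(878/151) ≈ 2.539672.
2*k*log2(n/k) ≈ 2*151*2.539672 = 766.980944.
m = ceil(766.980944) = 767.

767


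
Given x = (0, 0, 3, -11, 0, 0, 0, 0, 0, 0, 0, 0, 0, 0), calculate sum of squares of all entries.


Non-zero entries: [(2, 3), (3, -11)]
Squares: [9, 121]
||x||_2^2 = sum = 130.

130


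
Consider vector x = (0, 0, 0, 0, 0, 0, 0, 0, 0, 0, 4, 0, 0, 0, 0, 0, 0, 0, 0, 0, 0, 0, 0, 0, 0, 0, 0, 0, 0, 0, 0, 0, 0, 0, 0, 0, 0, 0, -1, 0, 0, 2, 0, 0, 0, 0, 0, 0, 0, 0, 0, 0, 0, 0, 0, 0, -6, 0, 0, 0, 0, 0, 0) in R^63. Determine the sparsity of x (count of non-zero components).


Non-zero positions: [10, 38, 41, 56].
Sparsity = 4.

4


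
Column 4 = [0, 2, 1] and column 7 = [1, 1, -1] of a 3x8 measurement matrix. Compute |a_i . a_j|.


Inner product: 0*1 + 2*1 + 1*-1
Products: [0, 2, -1]
Sum = 1.
|dot| = 1.

1


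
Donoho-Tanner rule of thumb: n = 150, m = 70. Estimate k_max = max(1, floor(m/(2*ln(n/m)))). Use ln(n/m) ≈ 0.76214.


n/m = 150/70 = 15/7.
ln(n/m) ≈ 0.76214.
2*ln(n/m) ≈ 1.52428.
m/(2*ln(n/m)) ≈ 70/1.52428 ≈ 45.9233.
floor = 45.
k_max = max(1, 45) = 45.

45


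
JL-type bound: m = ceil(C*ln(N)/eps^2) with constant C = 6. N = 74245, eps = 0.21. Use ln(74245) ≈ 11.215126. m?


ln(74245) ≈ 11.215126.
eps^2 = 0.21^2 = 0.0441.
C*ln(N)/eps^2 ≈ 6*11.215126/0.0441 ≈ 1525.8675.
m = ceil(1525.8675) = 1526.

1526


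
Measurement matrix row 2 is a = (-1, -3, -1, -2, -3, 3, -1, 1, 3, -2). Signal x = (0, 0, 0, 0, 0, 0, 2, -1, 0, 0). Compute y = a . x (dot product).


Non-zero terms: ['-1*2', '1*-1']
Products: [-2, -1]
y = sum = -3.

-3


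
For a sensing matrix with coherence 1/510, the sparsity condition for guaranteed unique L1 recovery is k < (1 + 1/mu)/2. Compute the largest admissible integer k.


1/mu = 510.
1 + 1/mu = 511.
(1 + 1/mu)/2 = 255.5 is not an integer, so k_max = floor(255.5) = 255.

255


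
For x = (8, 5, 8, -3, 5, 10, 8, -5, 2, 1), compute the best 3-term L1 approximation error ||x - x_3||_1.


Sorted |x_i| descending: [10, 8, 8, 8, 5, 5, 5, 3, 2, 1]
Keep top 3: [10, 8, 8]
Tail entries: [8, 5, 5, 5, 3, 2, 1]
L1 error = sum of tail = 29.

29


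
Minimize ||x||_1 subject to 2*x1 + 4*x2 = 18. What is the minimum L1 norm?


Axis intercepts:
  x1 = 9, x2 = 0: L1 = 9
  x1 = 0, x2 = 9/2: L1 = 9/2
x* = (0, 9/2)
||x*||_1 = 9/2.

9/2


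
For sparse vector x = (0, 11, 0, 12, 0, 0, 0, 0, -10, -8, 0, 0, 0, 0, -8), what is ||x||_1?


Non-zero entries: [(1, 11), (3, 12), (8, -10), (9, -8), (14, -8)]
Absolute values: [11, 12, 10, 8, 8]
||x||_1 = sum = 49.

49


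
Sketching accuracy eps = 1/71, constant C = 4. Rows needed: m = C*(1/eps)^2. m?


1/eps = 71.
(1/eps)^2 = 5041.
m = 4*5041 = 20164.

20164


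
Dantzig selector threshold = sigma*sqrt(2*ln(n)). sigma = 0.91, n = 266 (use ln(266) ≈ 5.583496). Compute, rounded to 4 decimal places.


ln(266) ≈ 5.583496.
2*ln(n) ≈ 11.166992.
sqrt(2*ln(n)) ≈ sqrt(11.166992) ≈ 3.341705.
threshold ≈ 0.91*3.341705 = 3.04095155 ≈ 3.0410.

3.0410


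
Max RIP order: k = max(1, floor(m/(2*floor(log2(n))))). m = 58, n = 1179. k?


floor(log2(1179)) = 10.
2*10 = 20.
m/(2*floor(log2(n))) = 58/20 ≈ 2.9.
floor = 2.
k = max(1, 2) = 2.

2


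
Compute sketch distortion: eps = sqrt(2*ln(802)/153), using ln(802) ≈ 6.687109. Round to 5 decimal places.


ln(802) ≈ 6.687109.
2*ln(N)/m ≈ 2*6.687109/153 ≈ 0.08741319.
eps = sqrt(0.08741319) ≈ 0.2956572 ≈ 0.29566.

0.29566


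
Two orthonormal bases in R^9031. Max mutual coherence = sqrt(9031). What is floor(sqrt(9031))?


95^2 = 9025 <= 9031 < 9216 = 96^2, so 95 <= sqrt(9031) < 96.
floor(sqrt(9031)) = 95.

95


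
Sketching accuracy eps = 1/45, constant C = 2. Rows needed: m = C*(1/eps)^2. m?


1/eps = 45.
(1/eps)^2 = 2025.
m = 2*2025 = 4050.

4050


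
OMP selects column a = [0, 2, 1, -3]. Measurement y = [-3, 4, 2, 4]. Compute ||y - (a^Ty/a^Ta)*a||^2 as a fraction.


a^T a = 14.
a^T y = -2.
coeff = -2/14 = -1/7.
||r||^2 = 313/7.

313/7


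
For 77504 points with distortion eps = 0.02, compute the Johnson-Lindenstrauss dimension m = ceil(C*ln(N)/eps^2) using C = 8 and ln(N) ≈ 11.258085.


ln(77504) ≈ 11.258085.
eps^2 = 0.02^2 = 0.0004.
C*ln(N)/eps^2 ≈ 8*11.258085/0.0004 ≈ 225161.7.
m = ceil(225161.7) = 225162.

225162


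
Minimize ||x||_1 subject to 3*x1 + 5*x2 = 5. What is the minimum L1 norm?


Axis intercepts:
  x1 = 5/3, x2 = 0: L1 = 5/3
  x1 = 0, x2 = 1: L1 = 1
x* = (0, 1)
||x*||_1 = 1.

1


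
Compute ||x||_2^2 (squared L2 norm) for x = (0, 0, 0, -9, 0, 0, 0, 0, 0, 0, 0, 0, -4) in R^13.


Non-zero entries: [(3, -9), (12, -4)]
Squares: [81, 16]
||x||_2^2 = sum = 97.

97


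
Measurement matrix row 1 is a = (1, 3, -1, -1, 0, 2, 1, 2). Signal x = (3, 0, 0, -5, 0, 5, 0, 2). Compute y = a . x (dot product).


Non-zero terms: ['1*3', '-1*-5', '2*5', '2*2']
Products: [3, 5, 10, 4]
y = sum = 22.

22


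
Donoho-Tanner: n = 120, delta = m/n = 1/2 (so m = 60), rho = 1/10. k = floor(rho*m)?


m = 1/2*120 = 60.
rho = 1/10.
rho*m = 1/10*60 = 6.
k = floor(6) = 6.

6


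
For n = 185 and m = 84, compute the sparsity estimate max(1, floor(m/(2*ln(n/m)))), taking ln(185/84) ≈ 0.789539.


n/m = 185/84.
ln(n/m) ≈ 0.789539.
2*ln(n/m) ≈ 1.579078.
m/(2*ln(n/m)) ≈ 84/1.579078 ≈ 53.1956.
floor = 53.
k_max = max(1, 53) = 53.

53


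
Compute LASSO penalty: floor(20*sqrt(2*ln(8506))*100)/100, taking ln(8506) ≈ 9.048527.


ln(8506) ≈ 9.048527.
2*ln(n) ≈ 18.097054.
sqrt(2*ln(n)) ≈ sqrt(18.097054) ≈ 4.254063.
lambda ≈ 20*4.254063 = 85.08126.
floor(lambda*100)/100 = 85.08.

85.08


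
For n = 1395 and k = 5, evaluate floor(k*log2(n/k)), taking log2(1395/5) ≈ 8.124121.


log2(n/k) = log2(1395/5) ≈ 8.124121.
k*log2(n/k) ≈ 5*8.124121 = 40.620605.
floor(40.620605) = 40.

40


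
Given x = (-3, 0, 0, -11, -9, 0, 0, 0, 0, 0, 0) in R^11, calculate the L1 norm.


Non-zero entries: [(0, -3), (3, -11), (4, -9)]
Absolute values: [3, 11, 9]
||x||_1 = sum = 23.

23


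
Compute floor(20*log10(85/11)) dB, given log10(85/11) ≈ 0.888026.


||x||/||e|| = 85/11.
log10(85/11) ≈ 0.888026.
20*log10(||x||/||e||) ≈ 20*0.888026 = 17.76052.
floor(17.76052) = 17.

17


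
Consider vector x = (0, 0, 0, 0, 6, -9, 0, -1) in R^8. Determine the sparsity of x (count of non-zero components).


Non-zero positions: [4, 5, 7].
Sparsity = 3.

3


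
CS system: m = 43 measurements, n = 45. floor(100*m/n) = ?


100*m/n = 100*43/45 ≈ 95.5556.
floor = 95.

95


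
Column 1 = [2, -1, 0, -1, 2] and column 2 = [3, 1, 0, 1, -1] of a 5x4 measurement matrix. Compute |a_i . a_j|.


Inner product: 2*3 + -1*1 + 0*0 + -1*1 + 2*-1
Products: [6, -1, 0, -1, -2]
Sum = 2.
|dot| = 2.

2


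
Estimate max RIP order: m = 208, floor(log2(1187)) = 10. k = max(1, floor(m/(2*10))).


floor(log2(1187)) = 10.
2*10 = 20.
m/(2*floor(log2(n))) = 208/20 ≈ 10.4.
floor = 10.
k = max(1, 10) = 10.

10


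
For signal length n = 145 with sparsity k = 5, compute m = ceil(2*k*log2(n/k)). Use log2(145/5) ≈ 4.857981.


log2(n/k) = log2(145/5) ≈ 4.857981.
2*k*log2(n/k) ≈ 2*5*4.857981 = 48.57981.
m = ceil(48.57981) = 49.

49


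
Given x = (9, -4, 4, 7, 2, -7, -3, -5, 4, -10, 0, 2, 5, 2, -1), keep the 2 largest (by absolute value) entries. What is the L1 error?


Sorted |x_i| descending: [10, 9, 7, 7, 5, 5, 4, 4, 4, 3, 2, 2, 2, 1, 0]
Keep top 2: [10, 9]
Tail entries: [7, 7, 5, 5, 4, 4, 4, 3, 2, 2, 2, 1, 0]
L1 error = sum of tail = 46.

46


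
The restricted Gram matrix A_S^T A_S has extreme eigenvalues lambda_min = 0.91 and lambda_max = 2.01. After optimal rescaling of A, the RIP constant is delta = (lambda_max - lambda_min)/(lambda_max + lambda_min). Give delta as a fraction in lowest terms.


lambda_max - lambda_min = 2.01 - 0.91 = 1.10.
lambda_max + lambda_min = 2.01 + 0.91 = 2.92.
delta = 1.10/2.92 = 110/292 = 55/146.

55/146


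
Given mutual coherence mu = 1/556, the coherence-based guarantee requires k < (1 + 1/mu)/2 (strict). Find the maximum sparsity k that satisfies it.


1/mu = 556.
1 + 1/mu = 557.
(1 + 1/mu)/2 = 278.5 is not an integer, so k_max = floor(278.5) = 278.

278


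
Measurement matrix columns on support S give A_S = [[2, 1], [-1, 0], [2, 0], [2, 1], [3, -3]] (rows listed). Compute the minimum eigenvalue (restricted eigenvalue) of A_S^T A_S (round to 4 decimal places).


A_S^T A_S = [[22, -5], [-5, 11]].
trace = 33.
det = 217.
disc = trace^2 - 4*det = 1089 - 4*217 = 221.
sqrt(221) ≈ 14.866069.
lam_min = (33 - sqrt(221))/2 ≈ (33 - 14.866069)/2 = 9.0669655 ≈ 9.0670.

9.0670


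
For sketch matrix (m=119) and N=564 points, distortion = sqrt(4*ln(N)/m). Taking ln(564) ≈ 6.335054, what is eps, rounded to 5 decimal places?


ln(564) ≈ 6.335054.
4*ln(N)/m ≈ 4*6.335054/119 ≈ 0.21294299.
eps = sqrt(0.21294299) ≈ 0.4614575 ≈ 0.46146.

0.46146


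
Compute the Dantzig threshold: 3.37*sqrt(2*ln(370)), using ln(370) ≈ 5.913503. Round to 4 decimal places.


ln(370) ≈ 5.913503.
2*ln(n) ≈ 11.827006.
sqrt(2*ln(n)) ≈ sqrt(11.827006) ≈ 3.439041.
threshold ≈ 3.37*3.439041 = 11.58956817 ≈ 11.5896.

11.5896


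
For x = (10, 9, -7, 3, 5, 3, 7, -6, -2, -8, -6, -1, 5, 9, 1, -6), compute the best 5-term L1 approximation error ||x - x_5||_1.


Sorted |x_i| descending: [10, 9, 9, 8, 7, 7, 6, 6, 6, 5, 5, 3, 3, 2, 1, 1]
Keep top 5: [10, 9, 9, 8, 7]
Tail entries: [7, 6, 6, 6, 5, 5, 3, 3, 2, 1, 1]
L1 error = sum of tail = 45.

45


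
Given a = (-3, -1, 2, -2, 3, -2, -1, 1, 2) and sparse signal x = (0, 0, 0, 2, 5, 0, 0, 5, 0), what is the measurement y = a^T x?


Non-zero terms: ['-2*2', '3*5', '1*5']
Products: [-4, 15, 5]
y = sum = 16.

16


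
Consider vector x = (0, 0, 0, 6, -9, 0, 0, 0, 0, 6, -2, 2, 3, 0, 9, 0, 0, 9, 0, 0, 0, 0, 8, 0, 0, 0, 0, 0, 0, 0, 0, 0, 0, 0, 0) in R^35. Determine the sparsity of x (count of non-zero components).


Non-zero positions: [3, 4, 9, 10, 11, 12, 14, 17, 22].
Sparsity = 9.

9


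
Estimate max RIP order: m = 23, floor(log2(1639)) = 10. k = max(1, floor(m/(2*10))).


floor(log2(1639)) = 10.
2*10 = 20.
m/(2*floor(log2(n))) = 23/20 ≈ 1.15.
floor = 1.
k = max(1, 1) = 1.

1


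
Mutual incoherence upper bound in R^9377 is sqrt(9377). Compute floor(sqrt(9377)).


96^2 = 9216 <= 9377 < 9409 = 97^2, so 96 <= sqrt(9377) < 97.
floor(sqrt(9377)) = 96.

96


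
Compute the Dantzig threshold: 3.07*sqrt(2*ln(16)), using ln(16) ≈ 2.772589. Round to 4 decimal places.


ln(16) ≈ 2.772589.
2*ln(n) ≈ 5.545178.
sqrt(2*ln(n)) ≈ sqrt(5.545178) ≈ 2.35482.
threshold ≈ 3.07*2.35482 = 7.2292974 ≈ 7.2293.

7.2293


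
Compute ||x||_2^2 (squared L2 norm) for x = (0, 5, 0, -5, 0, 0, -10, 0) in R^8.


Non-zero entries: [(1, 5), (3, -5), (6, -10)]
Squares: [25, 25, 100]
||x||_2^2 = sum = 150.

150


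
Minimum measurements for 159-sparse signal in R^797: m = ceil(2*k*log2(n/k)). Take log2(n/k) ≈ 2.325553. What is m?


log2(n/k) = log2(797/159) ≈ 2.325553.
2*k*log2(n/k) ≈ 2*159*2.325553 = 739.525854.
m = ceil(739.525854) = 740.

740


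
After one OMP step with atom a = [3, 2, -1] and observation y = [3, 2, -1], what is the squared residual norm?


a^T a = 14.
a^T y = 14.
coeff = 14/14 = 1.
||r||^2 = 0.

0


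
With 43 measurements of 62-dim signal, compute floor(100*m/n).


100*m/n = 100*43/62 ≈ 69.3548.
floor = 69.

69


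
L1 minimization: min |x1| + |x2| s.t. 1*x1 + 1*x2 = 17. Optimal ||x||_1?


Axis intercepts:
  x1 = 17, x2 = 0: L1 = 17
  x1 = 0, x2 = 17: L1 = 17
x* = (17, 0)
||x*||_1 = 17.

17


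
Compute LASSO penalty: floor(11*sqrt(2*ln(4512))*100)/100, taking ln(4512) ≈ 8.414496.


ln(4512) ≈ 8.414496.
2*ln(n) ≈ 16.828992.
sqrt(2*ln(n)) ≈ sqrt(16.828992) ≈ 4.102315.
lambda ≈ 11*4.102315 = 45.125465.
floor(lambda*100)/100 = 45.12.

45.12


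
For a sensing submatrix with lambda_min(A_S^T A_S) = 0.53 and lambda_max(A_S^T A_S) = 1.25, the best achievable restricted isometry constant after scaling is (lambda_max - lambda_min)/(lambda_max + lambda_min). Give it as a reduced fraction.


lambda_max - lambda_min = 1.25 - 0.53 = 0.72.
lambda_max + lambda_min = 1.25 + 0.53 = 1.78.
delta = 0.72/1.78 = 72/178 = 36/89.

36/89


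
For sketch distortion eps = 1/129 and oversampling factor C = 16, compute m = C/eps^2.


1/eps = 129.
(1/eps)^2 = 16641.
m = 16*16641 = 266256.

266256


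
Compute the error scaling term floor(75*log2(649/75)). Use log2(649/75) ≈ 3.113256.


log2(n/k) = log2(649/75) ≈ 3.113256.
k*log2(n/k) ≈ 75*3.113256 = 233.4942.
floor(233.4942) = 233.

233


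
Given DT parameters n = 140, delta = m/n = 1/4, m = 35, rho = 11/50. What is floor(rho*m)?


m = 1/4*140 = 35.
rho = 11/50.
rho*m = 11/50*35 = 7.7.
k = floor(7.7) = 7.

7


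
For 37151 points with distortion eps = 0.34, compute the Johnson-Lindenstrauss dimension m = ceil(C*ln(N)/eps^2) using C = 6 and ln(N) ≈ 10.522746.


ln(37151) ≈ 10.522746.
eps^2 = 0.34^2 = 0.1156.
C*ln(N)/eps^2 ≈ 6*10.522746/0.1156 ≈ 546.1633.
m = ceil(546.1633) = 547.

547


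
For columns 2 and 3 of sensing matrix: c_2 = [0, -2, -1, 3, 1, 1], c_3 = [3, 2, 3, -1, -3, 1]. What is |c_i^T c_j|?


Inner product: 0*3 + -2*2 + -1*3 + 3*-1 + 1*-3 + 1*1
Products: [0, -4, -3, -3, -3, 1]
Sum = -12.
|dot| = 12.

12


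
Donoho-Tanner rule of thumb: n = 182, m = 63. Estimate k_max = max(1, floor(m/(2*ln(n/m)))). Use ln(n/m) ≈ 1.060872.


n/m = 182/63 = 26/9.
ln(n/m) ≈ 1.060872.
2*ln(n/m) ≈ 2.121744.
m/(2*ln(n/m)) ≈ 63/2.121744 ≈ 29.6926.
floor = 29.
k_max = max(1, 29) = 29.

29


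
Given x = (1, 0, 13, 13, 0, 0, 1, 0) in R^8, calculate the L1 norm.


Non-zero entries: [(0, 1), (2, 13), (3, 13), (6, 1)]
Absolute values: [1, 13, 13, 1]
||x||_1 = sum = 28.

28


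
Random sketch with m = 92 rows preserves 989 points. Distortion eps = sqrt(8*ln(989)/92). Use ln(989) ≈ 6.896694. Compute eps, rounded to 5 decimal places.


ln(989) ≈ 6.896694.
8*ln(N)/m ≈ 8*6.896694/92 ≈ 0.59971252.
eps = sqrt(0.59971252) ≈ 0.7744111 ≈ 0.77441.

0.77441


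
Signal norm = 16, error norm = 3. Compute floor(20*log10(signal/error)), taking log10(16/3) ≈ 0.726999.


||x||/||e|| = 16/3.
log10(16/3) ≈ 0.726999.
20*log10(||x||/||e||) ≈ 20*0.726999 = 14.53998.
floor(14.53998) = 14.

14


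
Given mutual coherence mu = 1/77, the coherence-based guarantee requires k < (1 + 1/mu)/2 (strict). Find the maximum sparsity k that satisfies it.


1/mu = 77.
1 + 1/mu = 78.
(1 + 1/mu)/2 = 39 is an integer and the inequality is strict, so k_max = 39 - 1 = 38.

38
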